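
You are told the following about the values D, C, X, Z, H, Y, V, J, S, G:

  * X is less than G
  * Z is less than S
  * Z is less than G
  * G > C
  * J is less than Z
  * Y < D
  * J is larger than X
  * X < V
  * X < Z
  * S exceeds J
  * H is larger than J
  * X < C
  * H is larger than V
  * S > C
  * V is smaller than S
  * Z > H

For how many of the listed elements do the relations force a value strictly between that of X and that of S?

5

The relations place X below S. An element lies strictly between them when it is forced above X and also forced below S.
Above X: {V, J, C, H, Z, G}. Below S: {V, J, C, H, Z}.
Intersection: {V, J, C, H, Z} — 5.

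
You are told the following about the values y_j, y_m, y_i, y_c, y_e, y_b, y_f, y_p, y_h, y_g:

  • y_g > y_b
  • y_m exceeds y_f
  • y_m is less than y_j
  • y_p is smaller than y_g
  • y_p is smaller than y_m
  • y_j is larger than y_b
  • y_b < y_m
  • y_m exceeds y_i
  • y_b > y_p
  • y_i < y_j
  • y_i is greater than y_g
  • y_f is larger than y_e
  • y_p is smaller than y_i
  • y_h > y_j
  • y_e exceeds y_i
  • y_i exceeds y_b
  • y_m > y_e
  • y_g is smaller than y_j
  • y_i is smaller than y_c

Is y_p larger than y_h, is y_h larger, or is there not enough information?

y_h

The relevant relations are y_p < y_b; y_b < y_g; y_g < y_i; y_i < y_e; y_e < y_f; y_f < y_m; y_m < y_j; y_j < y_h.
Together: y_p < y_b < y_g < y_i < y_e < y_f < y_m < y_j < y_h.
So y_h is larger.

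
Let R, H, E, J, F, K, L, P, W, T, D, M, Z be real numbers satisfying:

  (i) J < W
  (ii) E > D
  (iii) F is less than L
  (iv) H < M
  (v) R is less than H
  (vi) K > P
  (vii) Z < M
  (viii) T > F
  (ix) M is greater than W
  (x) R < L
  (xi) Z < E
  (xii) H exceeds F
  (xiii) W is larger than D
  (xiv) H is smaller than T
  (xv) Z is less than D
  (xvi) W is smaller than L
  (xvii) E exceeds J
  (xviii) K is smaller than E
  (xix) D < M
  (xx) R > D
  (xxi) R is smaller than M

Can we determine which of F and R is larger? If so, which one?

Following every chain through F: above F we get H, L, M, T.
R is not reached, and no chain runs the other way from R to F.
So the given relations leave the order of F and R undetermined.

undetermined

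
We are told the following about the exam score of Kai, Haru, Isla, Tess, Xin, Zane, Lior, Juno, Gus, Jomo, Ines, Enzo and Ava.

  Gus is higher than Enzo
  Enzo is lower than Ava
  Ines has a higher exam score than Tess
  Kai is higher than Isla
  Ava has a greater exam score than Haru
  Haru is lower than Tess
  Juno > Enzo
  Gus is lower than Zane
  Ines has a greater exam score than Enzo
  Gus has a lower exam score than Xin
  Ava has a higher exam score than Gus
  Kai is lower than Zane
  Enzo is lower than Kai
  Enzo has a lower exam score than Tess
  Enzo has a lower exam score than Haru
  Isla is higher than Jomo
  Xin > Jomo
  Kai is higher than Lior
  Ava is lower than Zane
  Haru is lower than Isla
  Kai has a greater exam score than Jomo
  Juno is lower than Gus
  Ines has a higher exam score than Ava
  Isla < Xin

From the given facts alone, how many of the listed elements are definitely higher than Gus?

4

Directly above Gus: Ava, Xin, Zane.
One step further: Ines (4 so far).
No other element is forced above Gus by the given relations, so the count is 4.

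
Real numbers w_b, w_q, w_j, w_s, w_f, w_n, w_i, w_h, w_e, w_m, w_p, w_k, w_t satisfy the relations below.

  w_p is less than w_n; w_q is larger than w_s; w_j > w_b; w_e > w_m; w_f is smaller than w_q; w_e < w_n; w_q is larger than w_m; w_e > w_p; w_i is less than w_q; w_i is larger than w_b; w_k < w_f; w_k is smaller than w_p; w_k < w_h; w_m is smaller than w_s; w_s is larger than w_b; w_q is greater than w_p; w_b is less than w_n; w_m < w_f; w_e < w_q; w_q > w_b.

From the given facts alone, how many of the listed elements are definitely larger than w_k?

6

The elements the relations force above w_k are w_f, w_p, w_e, w_n, w_q, w_h — no chain reaches any other.
That is 6.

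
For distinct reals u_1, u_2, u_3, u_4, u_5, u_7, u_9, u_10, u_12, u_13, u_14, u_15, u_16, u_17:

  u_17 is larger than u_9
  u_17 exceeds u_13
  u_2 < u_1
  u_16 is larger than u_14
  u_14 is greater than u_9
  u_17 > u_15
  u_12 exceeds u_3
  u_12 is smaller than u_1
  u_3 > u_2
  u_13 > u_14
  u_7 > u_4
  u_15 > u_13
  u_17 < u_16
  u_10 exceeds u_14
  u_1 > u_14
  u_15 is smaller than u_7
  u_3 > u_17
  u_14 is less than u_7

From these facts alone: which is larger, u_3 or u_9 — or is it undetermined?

u_9 < u_14 < u_13 < u_15 < u_17 < u_3, by transitivity through u_14, u_13, u_15, u_17.
So u_3 is larger.

u_3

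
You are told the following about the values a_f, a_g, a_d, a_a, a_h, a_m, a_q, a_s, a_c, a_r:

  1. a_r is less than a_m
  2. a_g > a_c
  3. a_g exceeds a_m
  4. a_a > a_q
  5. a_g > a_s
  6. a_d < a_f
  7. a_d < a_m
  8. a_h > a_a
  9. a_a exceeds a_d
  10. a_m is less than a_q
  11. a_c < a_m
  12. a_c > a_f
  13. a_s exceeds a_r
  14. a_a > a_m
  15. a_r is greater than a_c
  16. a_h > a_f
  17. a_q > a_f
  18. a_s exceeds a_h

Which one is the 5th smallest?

The consecutive relations fix a unique order: a_d < a_f < a_c < a_r < a_m < a_q < a_a < a_h < a_s < a_g.
Counting 5 from the smallest end gives a_m.

a_m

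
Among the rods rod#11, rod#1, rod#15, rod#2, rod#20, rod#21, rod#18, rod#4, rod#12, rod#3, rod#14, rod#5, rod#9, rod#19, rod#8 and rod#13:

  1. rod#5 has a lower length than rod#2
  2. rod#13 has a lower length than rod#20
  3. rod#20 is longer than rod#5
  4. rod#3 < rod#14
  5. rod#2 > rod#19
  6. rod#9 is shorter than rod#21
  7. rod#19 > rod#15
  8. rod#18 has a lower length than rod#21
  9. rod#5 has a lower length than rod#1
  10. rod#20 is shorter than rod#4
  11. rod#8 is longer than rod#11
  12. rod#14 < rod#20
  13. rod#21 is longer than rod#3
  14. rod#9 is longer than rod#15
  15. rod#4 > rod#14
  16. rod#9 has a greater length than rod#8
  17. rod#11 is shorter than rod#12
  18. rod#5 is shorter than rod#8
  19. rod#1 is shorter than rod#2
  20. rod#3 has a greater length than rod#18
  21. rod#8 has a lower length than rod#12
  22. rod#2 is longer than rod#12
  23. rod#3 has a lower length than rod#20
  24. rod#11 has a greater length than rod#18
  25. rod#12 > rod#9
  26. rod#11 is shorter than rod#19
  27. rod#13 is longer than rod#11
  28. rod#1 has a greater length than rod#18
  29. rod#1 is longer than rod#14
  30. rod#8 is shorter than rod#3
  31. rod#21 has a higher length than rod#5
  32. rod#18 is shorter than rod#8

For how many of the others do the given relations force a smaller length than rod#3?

4

Directly below rod#3: rod#18, rod#8.
One step further: rod#5, rod#11 (4 so far).
No other element is forced below rod#3 by the given relations, so the count is 4.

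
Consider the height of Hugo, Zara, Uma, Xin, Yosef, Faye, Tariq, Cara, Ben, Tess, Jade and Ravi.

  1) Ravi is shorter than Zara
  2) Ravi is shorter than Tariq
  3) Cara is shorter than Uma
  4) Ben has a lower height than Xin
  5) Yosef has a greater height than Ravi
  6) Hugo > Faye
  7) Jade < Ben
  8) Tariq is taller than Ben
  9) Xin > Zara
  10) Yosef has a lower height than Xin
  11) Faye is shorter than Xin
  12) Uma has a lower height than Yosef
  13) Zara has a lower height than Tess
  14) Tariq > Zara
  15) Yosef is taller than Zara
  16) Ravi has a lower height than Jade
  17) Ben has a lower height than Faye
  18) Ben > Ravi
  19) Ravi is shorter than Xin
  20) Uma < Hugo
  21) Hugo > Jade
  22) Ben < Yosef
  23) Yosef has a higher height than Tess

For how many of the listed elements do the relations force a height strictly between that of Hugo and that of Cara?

1

The relations place Cara below Hugo. An element lies strictly between them when it is forced above Cara and also forced below Hugo.
Above Cara: {Uma, Yosef, Xin}. Below Hugo: {Ravi, Jade, Uma, Ben, Faye}.
Intersection: {Uma} — 1.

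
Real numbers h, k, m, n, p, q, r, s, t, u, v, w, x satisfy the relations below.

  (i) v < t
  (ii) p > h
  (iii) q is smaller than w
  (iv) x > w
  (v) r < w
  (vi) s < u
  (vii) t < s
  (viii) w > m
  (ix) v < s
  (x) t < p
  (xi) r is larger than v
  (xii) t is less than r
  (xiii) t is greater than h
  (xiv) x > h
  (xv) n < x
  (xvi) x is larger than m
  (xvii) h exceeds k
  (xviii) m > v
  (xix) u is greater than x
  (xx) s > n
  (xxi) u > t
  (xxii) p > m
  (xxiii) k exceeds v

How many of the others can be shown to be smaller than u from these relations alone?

The elements the relations force below u are v, k, h, q, t, m, n, r, s, w, x — no chain reaches any other.
That is 11.

11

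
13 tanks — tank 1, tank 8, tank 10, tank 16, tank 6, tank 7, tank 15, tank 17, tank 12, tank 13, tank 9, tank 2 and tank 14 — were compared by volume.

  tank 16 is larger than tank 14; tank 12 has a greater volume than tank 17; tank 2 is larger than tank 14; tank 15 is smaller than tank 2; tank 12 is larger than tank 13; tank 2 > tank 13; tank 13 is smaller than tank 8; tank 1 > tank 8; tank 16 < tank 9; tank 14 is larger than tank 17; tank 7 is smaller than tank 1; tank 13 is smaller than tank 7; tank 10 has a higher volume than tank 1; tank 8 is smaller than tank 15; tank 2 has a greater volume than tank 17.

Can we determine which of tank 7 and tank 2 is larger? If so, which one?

undetermined

Following every chain through tank 2: below tank 2 we get tank 13, tank 8, tank 17, tank 15, tank 14.
tank 7 is not reached, and no chain runs the other way from tank 7 to tank 2.
So the given relations leave the order of tank 2 and tank 7 undetermined.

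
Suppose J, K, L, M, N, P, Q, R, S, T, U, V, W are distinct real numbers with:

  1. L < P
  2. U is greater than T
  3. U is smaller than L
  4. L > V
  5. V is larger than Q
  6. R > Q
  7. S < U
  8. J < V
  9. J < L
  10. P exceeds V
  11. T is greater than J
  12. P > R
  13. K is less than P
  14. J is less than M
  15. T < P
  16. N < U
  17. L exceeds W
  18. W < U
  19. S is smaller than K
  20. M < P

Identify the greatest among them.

P

Chaining downward from P: directly below it, M, T, R, V, K, L; then J, S, W, Q, U; then N.
That covers every other element, and nothing is given above P, so P is the greatest.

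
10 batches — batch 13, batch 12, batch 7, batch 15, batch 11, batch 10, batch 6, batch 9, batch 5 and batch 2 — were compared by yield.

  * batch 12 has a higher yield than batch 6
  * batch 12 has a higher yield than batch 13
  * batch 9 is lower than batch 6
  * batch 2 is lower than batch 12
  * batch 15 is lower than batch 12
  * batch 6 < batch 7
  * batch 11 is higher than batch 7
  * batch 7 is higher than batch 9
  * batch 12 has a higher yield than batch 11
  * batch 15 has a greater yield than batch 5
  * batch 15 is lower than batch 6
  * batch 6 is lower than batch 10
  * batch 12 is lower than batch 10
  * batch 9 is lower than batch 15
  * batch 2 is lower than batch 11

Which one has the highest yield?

Chaining downward from batch 10: directly below it, batch 6, batch 12; then batch 2, batch 9, batch 13, batch 15, batch 11; then batch 5, batch 7.
That covers every other element, and nothing is given above batch 10, so batch 10 is the highest yield.

batch 10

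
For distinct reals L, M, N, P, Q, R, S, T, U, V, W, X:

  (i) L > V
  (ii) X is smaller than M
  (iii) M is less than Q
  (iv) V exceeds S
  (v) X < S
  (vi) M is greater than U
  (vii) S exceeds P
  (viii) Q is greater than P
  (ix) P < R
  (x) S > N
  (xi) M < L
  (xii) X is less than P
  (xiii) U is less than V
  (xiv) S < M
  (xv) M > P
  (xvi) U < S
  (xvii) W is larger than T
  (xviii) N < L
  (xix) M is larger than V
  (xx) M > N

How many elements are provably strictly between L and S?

Chaining upward from S reaches: V, M, Q.
Chaining downward from L reaches: N, X, U, P, V, M.
Strictly between S and L are those in both lists: V, M — 2 elements.

2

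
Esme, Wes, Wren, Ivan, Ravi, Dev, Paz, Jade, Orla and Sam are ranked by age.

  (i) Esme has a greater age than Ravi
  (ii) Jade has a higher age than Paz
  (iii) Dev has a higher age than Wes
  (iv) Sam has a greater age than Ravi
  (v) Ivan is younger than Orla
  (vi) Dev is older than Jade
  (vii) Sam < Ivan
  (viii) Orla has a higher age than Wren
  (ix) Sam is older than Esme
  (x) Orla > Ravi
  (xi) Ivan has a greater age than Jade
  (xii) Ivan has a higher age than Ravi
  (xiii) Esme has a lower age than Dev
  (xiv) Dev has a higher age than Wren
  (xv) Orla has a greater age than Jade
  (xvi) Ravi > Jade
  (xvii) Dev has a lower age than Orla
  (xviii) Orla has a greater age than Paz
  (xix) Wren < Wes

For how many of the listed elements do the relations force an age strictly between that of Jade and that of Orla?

The relations place Jade below Orla. An element lies strictly between them when it is forced above Jade and also forced below Orla.
Above Jade: {Ravi, Esme, Sam, Ivan, Dev}. Below Orla: {Paz, Ravi, Wren, Esme, Wes, Sam, Ivan, Dev}.
Intersection: {Ravi, Esme, Sam, Ivan, Dev} — 5.

5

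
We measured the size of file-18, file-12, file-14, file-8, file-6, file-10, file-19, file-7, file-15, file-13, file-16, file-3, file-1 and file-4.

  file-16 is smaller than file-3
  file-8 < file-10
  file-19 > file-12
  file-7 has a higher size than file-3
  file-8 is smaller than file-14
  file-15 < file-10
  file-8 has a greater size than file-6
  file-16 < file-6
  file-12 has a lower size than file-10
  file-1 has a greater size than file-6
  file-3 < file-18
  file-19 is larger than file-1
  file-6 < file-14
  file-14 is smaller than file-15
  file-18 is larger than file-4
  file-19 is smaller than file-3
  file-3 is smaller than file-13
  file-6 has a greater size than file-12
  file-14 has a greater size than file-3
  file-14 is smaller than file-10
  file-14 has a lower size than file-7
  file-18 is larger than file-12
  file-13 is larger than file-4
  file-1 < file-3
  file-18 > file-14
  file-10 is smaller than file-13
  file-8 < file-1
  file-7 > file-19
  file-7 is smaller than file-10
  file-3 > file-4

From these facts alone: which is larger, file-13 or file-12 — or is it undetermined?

file-13

file-12 < file-6 and file-6 < file-8 give file-12 < file-8.
Then file-8 < file-1 extends the chain to file-1.
Then file-1 < file-19 extends the chain to file-19.
With file-19 < file-3: file-12 < file-6 < file-8 < file-1 < file-19 < file-3.
With file-3 < file-14: file-12 < file-6 < file-8 < file-1 < file-19 < file-3 < file-14.
With file-14 < file-7: file-12 < file-6 < file-8 < file-1 < file-19 < file-3 < file-14 < file-7.
With file-7 < file-10: file-12 < file-6 < file-8 < file-1 < file-19 < file-3 < file-14 < file-7 < file-10.
With file-10 < file-13: file-12 < file-6 < file-8 < file-1 < file-19 < file-3 < file-14 < file-7 < file-10 < file-13.
So file-13 is larger.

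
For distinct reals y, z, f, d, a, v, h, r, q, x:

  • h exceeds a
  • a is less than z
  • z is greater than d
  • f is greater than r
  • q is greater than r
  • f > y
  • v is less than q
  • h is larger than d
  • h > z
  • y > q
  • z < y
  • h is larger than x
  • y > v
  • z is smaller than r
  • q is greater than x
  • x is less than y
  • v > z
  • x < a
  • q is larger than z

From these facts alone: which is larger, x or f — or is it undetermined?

f

x < a and a < z give x < z.
Then z < v extends the chain to v.
Then v < y extends the chain to y.
With y < f: x < a < z < v < y < f.
So f is larger.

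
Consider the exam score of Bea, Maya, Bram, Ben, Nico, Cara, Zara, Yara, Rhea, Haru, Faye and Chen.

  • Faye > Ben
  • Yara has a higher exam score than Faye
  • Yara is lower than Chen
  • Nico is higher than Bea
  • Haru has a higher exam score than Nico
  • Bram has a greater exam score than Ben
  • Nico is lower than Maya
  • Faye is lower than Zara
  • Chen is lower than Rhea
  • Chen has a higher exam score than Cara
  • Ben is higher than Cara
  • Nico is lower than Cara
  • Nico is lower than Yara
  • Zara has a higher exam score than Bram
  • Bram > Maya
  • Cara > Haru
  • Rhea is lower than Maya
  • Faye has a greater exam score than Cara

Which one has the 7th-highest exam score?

Faye

Piecing the relations together gives one ordering: Bea < Nico < Haru < Cara < Ben < Faye < Yara < Chen < Rhea < Maya < Bram < Zara.
The 7th largest is Faye.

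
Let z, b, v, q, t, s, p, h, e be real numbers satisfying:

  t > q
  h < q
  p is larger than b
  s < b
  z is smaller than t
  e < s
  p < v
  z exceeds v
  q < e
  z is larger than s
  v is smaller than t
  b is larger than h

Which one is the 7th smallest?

The consecutive relations fix a unique order: h < q < e < s < b < p < v < z < t.
The 7th smallest is v.

v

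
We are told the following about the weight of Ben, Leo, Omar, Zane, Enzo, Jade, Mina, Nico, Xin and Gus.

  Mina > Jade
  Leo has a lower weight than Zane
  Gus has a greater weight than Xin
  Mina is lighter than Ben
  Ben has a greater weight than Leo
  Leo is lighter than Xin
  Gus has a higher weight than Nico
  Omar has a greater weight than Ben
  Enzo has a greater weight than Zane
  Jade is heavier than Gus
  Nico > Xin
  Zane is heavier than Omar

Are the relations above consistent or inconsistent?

The single ordering Leo < Xin < Nico < Gus < Jade < Mina < Ben < Omar < Zane < Enzo satisfies every listed relation, so no contradiction arises.

consistent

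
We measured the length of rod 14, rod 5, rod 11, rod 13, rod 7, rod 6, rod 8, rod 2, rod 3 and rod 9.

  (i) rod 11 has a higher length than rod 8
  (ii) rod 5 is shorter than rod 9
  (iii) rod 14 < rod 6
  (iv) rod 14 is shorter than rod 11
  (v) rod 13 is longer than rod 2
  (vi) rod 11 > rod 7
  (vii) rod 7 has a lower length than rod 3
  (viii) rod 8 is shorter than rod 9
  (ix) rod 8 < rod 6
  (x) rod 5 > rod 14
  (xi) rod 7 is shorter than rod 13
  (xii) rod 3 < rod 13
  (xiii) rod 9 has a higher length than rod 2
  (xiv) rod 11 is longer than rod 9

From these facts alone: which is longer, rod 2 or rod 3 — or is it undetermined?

Following every chain through rod 2: above rod 2 we get rod 9, rod 11, rod 13.
rod 3 is not reached, and no chain runs the other way from rod 3 to rod 2.
So the given relations leave the order of rod 2 and rod 3 undetermined.

undetermined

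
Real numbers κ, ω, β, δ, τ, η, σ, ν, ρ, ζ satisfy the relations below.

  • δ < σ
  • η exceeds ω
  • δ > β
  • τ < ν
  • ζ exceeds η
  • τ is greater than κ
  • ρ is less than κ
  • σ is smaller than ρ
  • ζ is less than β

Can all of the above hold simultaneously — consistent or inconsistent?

consistent

The single ordering ω < η < ζ < β < δ < σ < ρ < κ < τ < ν satisfies every listed relation, so no contradiction arises.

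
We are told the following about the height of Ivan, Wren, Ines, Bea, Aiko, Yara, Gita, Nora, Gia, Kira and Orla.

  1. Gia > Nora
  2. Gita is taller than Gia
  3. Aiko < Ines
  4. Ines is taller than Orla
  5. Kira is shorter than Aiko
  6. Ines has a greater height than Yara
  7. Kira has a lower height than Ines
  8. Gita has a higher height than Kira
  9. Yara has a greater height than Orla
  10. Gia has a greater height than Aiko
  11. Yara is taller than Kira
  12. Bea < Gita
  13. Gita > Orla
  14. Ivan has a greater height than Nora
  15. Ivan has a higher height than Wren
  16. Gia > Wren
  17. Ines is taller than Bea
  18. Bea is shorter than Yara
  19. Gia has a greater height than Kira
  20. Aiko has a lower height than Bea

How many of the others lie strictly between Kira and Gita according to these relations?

The relations place Kira below Gita. An element lies strictly between them when it is forced above Kira and also forced below Gita.
Above Kira: {Aiko, Bea, Yara, Gia, Ines}. Below Gita: {Nora, Orla, Wren, Aiko, Bea, Gia}.
Intersection: {Aiko, Bea, Gia} — 3.

3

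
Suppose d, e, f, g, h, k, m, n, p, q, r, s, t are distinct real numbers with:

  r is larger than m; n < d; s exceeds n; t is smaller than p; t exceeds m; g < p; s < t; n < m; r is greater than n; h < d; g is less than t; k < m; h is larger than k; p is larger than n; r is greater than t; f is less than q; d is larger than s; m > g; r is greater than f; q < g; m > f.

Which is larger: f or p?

p

Chaining the given relations: f < q < g < m < t < p.
So f < p; p is the larger of the two.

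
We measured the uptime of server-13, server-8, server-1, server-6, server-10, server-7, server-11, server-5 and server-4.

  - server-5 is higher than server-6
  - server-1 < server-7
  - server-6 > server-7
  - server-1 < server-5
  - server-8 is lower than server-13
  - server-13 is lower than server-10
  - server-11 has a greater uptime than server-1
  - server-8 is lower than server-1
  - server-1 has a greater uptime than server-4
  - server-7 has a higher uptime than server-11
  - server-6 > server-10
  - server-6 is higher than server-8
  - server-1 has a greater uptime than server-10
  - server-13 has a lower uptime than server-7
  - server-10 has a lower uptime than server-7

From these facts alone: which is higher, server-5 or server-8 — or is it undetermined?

The relevant relations are server-8 < server-13; server-13 < server-10; server-10 < server-1; server-1 < server-11; server-11 < server-7; server-7 < server-6; server-6 < server-5.
Chaining these gives server-8 < server-13 < server-10 < server-1 < server-11 < server-7 < server-6 < server-5.
So server-5 is higher.

server-5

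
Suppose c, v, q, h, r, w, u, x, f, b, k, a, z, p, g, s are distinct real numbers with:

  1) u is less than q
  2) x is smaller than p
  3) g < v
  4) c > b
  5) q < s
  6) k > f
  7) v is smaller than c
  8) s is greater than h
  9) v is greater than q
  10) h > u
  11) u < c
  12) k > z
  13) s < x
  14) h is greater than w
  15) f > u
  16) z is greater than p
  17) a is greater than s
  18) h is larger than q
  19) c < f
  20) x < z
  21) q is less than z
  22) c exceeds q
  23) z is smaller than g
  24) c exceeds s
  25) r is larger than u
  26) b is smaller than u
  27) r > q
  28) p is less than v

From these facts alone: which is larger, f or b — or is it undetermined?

f

Link the given pairs in sequence: b < u; u < q; q < h; h < s; s < x; x < p; p < z; z < g; g < v; v < c; c < f.
Together: b < u < q < h < s < x < p < z < g < v < c < f.
So f is larger.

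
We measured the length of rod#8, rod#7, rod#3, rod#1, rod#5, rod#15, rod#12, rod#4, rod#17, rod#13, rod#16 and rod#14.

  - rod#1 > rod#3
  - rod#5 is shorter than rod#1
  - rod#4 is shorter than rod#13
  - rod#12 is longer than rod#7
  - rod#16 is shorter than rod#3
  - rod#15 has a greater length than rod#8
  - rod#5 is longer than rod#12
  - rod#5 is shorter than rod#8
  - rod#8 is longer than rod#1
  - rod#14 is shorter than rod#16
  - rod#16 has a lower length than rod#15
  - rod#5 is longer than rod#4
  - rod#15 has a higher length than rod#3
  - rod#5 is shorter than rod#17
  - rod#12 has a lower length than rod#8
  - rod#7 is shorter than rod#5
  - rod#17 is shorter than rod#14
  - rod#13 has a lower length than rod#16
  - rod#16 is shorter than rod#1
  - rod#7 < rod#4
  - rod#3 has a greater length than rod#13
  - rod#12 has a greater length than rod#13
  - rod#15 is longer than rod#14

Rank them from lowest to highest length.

Nothing is placed below rod#7, so it is least; from there rod#7 < rod#4; rod#4 < rod#13; rod#13 < rod#12; rod#12 < rod#5; rod#5 < rod#17; rod#17 < rod#14; rod#14 < rod#16; rod#16 < rod#3; rod#3 < rod#1; rod#1 < rod#8; rod#8 < rod#15, each given directly.

rod#7 < rod#4 < rod#13 < rod#12 < rod#5 < rod#17 < rod#14 < rod#16 < rod#3 < rod#1 < rod#8 < rod#15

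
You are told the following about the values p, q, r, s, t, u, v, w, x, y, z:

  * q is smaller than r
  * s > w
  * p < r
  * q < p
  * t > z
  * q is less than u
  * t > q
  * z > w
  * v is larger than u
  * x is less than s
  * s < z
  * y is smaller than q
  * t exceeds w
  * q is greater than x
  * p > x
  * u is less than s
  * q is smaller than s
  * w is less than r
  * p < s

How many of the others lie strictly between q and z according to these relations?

3

Chaining upward from q reaches: u, v, p, r, s, t.
Chaining downward from z reaches: y, x, u, w, p, s.
Strictly between q and z are those in both lists: u, p, s — 3 elements.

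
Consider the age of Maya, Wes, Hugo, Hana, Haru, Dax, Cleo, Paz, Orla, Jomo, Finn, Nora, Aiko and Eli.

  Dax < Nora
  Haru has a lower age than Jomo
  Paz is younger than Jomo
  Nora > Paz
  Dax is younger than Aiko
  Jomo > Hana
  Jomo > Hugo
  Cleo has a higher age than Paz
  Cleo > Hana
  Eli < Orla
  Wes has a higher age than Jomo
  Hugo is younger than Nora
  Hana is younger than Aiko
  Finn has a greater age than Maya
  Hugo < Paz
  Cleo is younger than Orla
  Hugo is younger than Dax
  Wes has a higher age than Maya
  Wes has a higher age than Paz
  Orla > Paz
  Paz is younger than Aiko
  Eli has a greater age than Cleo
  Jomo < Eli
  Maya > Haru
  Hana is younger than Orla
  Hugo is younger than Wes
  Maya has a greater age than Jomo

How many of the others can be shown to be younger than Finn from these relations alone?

6

The elements the relations force below Finn are Haru, Hana, Hugo, Paz, Jomo, Maya — no chain reaches any other.
That is 6.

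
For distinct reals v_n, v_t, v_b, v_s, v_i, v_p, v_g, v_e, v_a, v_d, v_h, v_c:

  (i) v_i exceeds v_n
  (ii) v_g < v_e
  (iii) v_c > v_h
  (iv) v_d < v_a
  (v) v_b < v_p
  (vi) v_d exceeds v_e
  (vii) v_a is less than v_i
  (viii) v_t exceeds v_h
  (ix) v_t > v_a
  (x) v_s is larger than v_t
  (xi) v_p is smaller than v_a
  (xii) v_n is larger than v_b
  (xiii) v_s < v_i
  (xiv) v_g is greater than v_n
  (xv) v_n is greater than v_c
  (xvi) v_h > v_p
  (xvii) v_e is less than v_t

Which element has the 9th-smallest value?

v_a

Chaining the given pairs: v_b < v_p < v_h < v_c < v_n < v_g < v_e < v_d < v_a < v_t < v_s < v_i.
Counting 9 from the smallest end gives v_a.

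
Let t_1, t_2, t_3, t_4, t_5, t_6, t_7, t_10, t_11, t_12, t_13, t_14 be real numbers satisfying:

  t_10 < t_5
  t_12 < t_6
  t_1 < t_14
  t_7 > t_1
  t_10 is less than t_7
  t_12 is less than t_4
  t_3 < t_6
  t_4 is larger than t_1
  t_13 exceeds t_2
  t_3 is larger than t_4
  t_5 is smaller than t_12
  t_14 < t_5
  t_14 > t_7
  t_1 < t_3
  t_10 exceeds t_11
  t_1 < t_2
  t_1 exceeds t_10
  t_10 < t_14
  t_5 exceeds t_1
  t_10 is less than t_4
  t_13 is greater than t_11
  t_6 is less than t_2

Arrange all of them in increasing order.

t_11 < t_10 < t_1 < t_7 < t_14 < t_5 < t_12 < t_4 < t_3 < t_6 < t_2 < t_13

Nothing is placed below t_11, so it is least; from there t_11 < t_10; t_10 < t_1; t_1 < t_7; t_7 < t_14; t_14 < t_5; t_5 < t_12; t_12 < t_4; t_4 < t_3; t_3 < t_6; t_6 < t_2; t_2 < t_13, each given directly.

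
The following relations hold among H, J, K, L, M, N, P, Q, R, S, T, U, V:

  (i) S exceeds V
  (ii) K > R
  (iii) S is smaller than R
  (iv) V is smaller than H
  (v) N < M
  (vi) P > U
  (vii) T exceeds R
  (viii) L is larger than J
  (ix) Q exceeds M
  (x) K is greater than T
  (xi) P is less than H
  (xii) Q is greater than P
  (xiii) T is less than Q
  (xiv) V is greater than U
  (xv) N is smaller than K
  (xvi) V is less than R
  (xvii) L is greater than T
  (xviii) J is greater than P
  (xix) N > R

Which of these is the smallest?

U

V is not least since U < V; S is not least since V < S; R is not least since V < R; T is not least since R < T; P is not least since U < P; N is not least since R < N; J is not least since P < J; K is not least since N < K; L is not least since T < L; H is not least since P < H; M is not least since N < M; Q is not least since T < Q.
Only U has nothing below it, so U is the smallest.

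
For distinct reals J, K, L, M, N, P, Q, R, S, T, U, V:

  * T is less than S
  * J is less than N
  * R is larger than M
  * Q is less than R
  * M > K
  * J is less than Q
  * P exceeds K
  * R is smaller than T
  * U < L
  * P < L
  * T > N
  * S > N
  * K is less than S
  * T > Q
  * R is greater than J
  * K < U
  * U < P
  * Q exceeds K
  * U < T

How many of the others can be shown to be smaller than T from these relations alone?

7

From T the given relations immediately reach N, U, Q, R.
From those, K, J, M — 7 in total.
No other element is forced below T by the given relations, so the count is 7.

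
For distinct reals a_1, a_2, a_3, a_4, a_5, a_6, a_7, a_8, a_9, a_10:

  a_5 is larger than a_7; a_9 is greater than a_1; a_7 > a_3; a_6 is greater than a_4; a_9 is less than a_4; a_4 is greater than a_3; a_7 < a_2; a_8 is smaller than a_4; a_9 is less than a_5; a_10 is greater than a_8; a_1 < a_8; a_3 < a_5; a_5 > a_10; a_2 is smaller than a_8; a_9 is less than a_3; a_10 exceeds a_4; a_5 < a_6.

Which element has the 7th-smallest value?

a_4

Chaining the given pairs: a_1 < a_9 < a_3 < a_7 < a_2 < a_8 < a_4 < a_10 < a_5 < a_6.
The 7th smallest is a_4.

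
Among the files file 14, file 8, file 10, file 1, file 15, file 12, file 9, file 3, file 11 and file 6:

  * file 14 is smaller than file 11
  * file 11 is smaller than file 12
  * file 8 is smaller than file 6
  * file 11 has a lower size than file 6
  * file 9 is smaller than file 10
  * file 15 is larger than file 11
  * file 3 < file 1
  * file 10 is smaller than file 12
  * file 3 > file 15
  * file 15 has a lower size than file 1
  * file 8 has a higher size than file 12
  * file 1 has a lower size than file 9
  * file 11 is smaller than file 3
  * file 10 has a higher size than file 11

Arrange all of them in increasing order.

The consecutive links are each given: file 14 < file 11; file 11 < file 15; file 15 < file 3; file 3 < file 1; file 1 < file 9; file 9 < file 10; file 10 < file 12; file 12 < file 8; file 8 < file 6.

file 14 < file 11 < file 15 < file 3 < file 1 < file 9 < file 10 < file 12 < file 8 < file 6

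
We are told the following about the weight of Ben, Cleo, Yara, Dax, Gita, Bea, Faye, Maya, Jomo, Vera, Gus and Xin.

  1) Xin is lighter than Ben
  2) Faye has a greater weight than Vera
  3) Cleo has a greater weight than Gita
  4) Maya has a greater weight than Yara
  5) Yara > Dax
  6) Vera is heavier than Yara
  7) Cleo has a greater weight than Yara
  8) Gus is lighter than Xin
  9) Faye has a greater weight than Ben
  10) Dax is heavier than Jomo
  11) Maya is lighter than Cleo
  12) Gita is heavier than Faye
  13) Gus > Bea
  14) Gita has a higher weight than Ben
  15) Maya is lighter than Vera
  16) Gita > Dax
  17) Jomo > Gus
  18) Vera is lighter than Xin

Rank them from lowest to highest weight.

Nothing is placed below Bea, so it is least; from there Bea < Gus; Gus < Jomo; Jomo < Dax; Dax < Yara; Yara < Maya; Maya < Vera; Vera < Xin; Xin < Ben; Ben < Faye; Faye < Gita; Gita < Cleo, each given directly.

Bea < Gus < Jomo < Dax < Yara < Maya < Vera < Xin < Ben < Faye < Gita < Cleo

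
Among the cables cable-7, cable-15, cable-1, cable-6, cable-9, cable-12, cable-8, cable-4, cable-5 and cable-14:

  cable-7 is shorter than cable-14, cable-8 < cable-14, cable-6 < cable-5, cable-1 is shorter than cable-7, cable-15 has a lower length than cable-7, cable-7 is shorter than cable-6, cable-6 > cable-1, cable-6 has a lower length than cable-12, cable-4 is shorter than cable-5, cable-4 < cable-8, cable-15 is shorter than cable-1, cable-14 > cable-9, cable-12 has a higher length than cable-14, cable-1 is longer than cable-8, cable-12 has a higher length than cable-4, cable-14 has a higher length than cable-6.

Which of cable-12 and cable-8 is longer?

cable-12

cable-8 < cable-1 and cable-1 < cable-7 give cable-8 < cable-7.
With cable-7 < cable-6: cable-8 < cable-1 < cable-7 < cable-6.
Then cable-6 < cable-14 extends the chain to cable-14.
Then cable-14 < cable-12 extends the chain to cable-12.
So cable-8 < cable-12; cable-12 is the longer of the two.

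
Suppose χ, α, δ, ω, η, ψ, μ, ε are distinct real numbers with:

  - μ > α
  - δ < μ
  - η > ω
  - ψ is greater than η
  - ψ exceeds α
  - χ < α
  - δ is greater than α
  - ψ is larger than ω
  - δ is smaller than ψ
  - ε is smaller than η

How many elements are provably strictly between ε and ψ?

Chaining upward from ε reaches: η.
Chaining downward from ψ reaches: χ, α, ω, δ, η.
Strictly between ε and ψ are those in both lists: η — 1 element.

1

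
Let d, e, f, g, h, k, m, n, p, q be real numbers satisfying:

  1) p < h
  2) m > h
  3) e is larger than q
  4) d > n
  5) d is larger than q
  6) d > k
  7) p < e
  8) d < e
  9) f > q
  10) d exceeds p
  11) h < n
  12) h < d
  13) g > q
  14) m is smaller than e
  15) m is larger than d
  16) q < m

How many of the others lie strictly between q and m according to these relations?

1

Chaining upward from q reaches: g, d, f, e.
Chaining downward from m reaches: p, k, h, n, d.
Strictly between q and m are those in both lists: d — 1 element.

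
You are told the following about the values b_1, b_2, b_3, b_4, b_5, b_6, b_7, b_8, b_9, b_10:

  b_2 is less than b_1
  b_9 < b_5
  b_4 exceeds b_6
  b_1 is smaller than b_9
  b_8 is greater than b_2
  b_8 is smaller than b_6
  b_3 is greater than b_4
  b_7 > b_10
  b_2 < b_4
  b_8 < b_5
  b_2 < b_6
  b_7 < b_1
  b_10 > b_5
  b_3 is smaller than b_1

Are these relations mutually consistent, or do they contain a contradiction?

inconsistent

We have b_7 < b_1 stated directly, yet also b_1 < b_9 < b_5 < b_10 < b_7 by chaining the others — so b_1 < b_7. Contradiction.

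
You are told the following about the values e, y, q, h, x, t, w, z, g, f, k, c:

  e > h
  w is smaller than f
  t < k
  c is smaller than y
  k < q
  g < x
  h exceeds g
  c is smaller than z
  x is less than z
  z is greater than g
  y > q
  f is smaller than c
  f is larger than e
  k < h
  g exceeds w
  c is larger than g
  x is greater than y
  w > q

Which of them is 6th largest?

Piecing the relations together gives one ordering: t < k < q < w < g < h < e < f < c < y < x < z.
Counting 6 from the largest end gives e.

e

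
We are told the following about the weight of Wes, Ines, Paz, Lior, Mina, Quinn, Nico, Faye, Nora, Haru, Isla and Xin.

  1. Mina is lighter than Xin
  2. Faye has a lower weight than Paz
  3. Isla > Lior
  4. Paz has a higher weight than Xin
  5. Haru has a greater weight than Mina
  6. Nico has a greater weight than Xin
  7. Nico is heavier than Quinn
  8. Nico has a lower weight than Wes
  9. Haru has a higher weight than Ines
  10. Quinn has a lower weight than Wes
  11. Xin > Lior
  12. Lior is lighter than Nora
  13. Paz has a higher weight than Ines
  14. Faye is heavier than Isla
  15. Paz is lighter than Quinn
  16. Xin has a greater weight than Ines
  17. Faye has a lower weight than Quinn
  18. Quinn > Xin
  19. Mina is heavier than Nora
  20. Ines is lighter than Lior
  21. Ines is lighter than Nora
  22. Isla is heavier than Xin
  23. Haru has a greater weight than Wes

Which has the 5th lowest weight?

Piecing the relations together gives one ordering: Ines < Lior < Nora < Mina < Xin < Isla < Faye < Paz < Quinn < Nico < Wes < Haru.
The 5th smallest is Xin.

Xin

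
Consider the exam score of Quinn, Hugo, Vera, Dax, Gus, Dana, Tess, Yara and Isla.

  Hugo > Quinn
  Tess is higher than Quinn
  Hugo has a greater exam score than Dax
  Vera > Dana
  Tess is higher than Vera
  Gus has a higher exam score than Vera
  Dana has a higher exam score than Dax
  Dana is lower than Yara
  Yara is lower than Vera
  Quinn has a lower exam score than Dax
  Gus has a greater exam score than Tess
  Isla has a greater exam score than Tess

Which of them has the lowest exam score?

Chaining upward from Quinn: directly above it, Dax, Tess, Hugo; then Dana, Isla, Gus; then Yara, Vera.
That covers every other element, and nothing is given below Quinn, so Quinn is the lowest exam score.

Quinn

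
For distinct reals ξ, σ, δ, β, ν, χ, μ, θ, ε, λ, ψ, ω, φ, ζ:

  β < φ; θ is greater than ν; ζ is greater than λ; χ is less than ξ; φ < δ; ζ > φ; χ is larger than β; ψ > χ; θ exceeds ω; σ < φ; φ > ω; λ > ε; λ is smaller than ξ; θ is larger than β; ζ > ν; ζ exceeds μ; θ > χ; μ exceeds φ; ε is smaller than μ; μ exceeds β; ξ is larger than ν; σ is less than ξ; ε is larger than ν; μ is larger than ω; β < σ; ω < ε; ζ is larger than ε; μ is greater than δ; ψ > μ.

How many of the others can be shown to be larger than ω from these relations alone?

9

Directly above ω: φ, ε, θ, μ.
One step further: δ, ψ, λ, ζ (8 so far).
One step further: ξ (9 so far).
No other element is forced above ω by the given relations, so the count is 9.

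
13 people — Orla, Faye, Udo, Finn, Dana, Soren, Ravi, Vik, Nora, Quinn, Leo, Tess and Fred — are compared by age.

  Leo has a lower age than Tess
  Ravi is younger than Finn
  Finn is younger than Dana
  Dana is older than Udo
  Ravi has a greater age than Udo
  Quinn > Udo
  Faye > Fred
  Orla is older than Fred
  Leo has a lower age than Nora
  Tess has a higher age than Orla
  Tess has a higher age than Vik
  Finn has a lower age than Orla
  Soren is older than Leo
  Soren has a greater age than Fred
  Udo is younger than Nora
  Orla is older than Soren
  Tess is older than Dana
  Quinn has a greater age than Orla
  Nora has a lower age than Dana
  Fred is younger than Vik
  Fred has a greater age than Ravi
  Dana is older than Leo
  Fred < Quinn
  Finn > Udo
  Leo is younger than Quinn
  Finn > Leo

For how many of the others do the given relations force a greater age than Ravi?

9

The elements the relations force above Ravi are Fred, Faye, Finn, Vik, Dana, Soren, Orla, Tess, Quinn — no chain reaches any other.
That is 9.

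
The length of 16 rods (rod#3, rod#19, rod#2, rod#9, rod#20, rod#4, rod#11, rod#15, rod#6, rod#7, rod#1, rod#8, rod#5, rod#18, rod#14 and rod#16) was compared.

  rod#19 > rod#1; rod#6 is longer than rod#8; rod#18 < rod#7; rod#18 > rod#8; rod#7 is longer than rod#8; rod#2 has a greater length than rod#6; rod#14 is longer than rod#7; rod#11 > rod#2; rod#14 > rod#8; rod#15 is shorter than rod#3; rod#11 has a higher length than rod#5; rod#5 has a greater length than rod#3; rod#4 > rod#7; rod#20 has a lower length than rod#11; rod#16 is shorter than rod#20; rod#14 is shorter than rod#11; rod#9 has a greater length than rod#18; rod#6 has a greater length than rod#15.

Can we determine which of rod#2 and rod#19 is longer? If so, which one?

Following every chain through rod#19: below rod#19 we get rod#1.
rod#2 is not reached, and no chain runs the other way from rod#2 to rod#19.
So the given relations leave the order of rod#19 and rod#2 undetermined.

undetermined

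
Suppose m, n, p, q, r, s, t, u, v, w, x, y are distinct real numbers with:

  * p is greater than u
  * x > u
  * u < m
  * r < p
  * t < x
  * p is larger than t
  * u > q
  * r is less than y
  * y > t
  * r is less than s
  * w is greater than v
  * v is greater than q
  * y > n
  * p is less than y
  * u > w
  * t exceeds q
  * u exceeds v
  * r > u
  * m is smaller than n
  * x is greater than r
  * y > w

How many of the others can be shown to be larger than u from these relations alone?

7

From u the given relations immediately reach m, r, x, p.
From those, n, s, y — 7 in total.
No other element is forced above u by the given relations, so the count is 7.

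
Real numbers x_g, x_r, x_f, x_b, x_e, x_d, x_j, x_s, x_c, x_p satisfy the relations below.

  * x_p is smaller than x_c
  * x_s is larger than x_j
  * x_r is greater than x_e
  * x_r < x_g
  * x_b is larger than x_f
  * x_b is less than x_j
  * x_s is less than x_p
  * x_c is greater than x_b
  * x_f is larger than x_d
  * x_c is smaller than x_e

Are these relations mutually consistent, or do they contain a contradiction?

consistent

The single ordering x_d < x_f < x_b < x_j < x_s < x_p < x_c < x_e < x_r < x_g satisfies every listed relation, so no contradiction arises.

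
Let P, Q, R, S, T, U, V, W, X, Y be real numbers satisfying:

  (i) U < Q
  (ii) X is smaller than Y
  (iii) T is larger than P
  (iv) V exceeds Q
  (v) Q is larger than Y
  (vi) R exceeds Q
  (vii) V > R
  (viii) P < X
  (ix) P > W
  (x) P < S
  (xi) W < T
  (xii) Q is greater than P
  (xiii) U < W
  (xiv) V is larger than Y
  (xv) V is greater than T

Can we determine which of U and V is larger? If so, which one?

U < W and W < P give U < P.
With P < X: U < W < P < X.
Then X < Y extends the chain to Y.
With Y < Q: U < W < P < X < Y < Q.
Then Q < R extends the chain to R.
With R < V: U < W < P < X < Y < Q < R < V.
So V is larger.

V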